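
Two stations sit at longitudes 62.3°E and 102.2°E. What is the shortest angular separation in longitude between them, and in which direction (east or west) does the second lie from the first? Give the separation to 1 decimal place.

39.9° east

Raw difference: 102.2 − 62.3 = 39.9°.
Normalise into (−180°, 180°]: 39.9° stays 39.9°.
Positive ⇒ the second point lies to the east; separation 39.9°.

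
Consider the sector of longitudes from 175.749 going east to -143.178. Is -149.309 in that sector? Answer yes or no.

Band width going east from +175.749° to -143.178°: ((-143.178 − 175.749) mod 360) = 41.073°.
Offset of -149.309° east of the west edge: ((-149.309 − 175.749) mod 360) = 34.942°.
34.942° ≤ 41.073° ⇒ inside.

Yes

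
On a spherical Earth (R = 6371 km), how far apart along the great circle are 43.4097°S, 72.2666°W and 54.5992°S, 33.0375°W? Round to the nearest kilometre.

3070 km

Δλ = -33.0375 − -72.2666 = 39.2291°.
Δφ = -54.5992 − -43.4097 = -11.1895°.
a = sin²(Δφ/2) + cos φ₁ · cos φ₂ · sin²(Δλ/2) = 0.056927.
c = 2·atan2(√a, √(1−a)) = 0.48184 rad → d = 6371·c ≈ 3069.78 km.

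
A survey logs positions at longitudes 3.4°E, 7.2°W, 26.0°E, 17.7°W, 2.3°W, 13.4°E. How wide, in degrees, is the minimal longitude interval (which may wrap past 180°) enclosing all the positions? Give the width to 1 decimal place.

Sort the longitudes: -17.7°, -7.2°, -2.3°, +3.4°, +13.4°, +26.0°.
Eastward gaps between consecutive values (wrapping around): 10.5°, 4.9°, 5.7°, 10.0°, 12.6°, 316.3°.
Largest gap = 316.3° ⇒ minimal covering band is its complement: 360° − 316.3° = 43.7°.
Band runs from -17.7° eastward to +26.0°.

43.7°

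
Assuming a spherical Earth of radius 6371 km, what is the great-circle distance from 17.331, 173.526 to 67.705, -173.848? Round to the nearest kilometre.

5673 km

Δλ = -173.848 − 173.526 = -347.374°; wrapped into (−180°, 180°]: 12.626°.
Δφ = 67.705 − 17.331 = 50.374°.
a = sin²(Δφ/2) + cos φ₁ · cos φ₂ · sin²(Δλ/2) = 0.185492.
c = 2·atan2(√a, √(1−a)) = 0.89051 rad → d = 6371·c ≈ 5673.44 km.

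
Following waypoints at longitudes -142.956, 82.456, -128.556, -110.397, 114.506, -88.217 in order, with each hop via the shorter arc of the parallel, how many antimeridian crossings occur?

Leg 1: -142.956° → +82.456°, shortest Δλ = -134.588° (west) — crosses 180°.
Leg 2: +82.456° → -128.556°, shortest Δλ = 148.988° (east) — crosses 180°.
Leg 3: -128.556° → -110.397°, shortest Δλ = 18.159° (east) — does not cross 180°.
Leg 4: -110.397° → +114.506°, shortest Δλ = -135.097° (west) — crosses 180°.
Leg 5: +114.506° → -88.217°, shortest Δλ = 157.277° (east) — crosses 180°.
Total crossings: 4.

4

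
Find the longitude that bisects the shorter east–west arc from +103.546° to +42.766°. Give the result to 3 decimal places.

+73.156°

Signed shortest Δλ from +103.546° to +42.766° is -60.780°.
Midpoint longitude = +103.546° + (-60.780°)/2 = +103.546° − 30.390° = +73.156°.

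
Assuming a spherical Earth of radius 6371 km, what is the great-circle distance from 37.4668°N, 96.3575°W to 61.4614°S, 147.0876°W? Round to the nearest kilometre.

11911 km

Δλ = -147.0876 − -96.3575 = -50.7301°.
Δφ = -61.4614 − 37.4668 = -98.9282°.
a = sin²(Δφ/2) + cos φ₁ · cos φ₂ · sin²(Δλ/2) = 0.647185.
c = 2·atan2(√a, √(1−a)) = 1.86959 rad → d = 6371·c ≈ 11911.18 km.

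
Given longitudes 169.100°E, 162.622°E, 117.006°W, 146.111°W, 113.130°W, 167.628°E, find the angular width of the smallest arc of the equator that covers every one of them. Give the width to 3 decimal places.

Sort the longitudes: -146.111°, -117.006°, -113.130°, +162.622°, +167.628°, +169.100°.
Eastward gaps between consecutive values (wrapping around): 29.105°, 3.876°, 275.752°, 5.006°, 1.472°, 44.789°.
Largest gap = 275.752° ⇒ minimal covering band is its complement: 360° − 275.752° = 84.248°.
Band runs from +162.622° eastward to -113.130°, crossing the antimeridian.

84.248°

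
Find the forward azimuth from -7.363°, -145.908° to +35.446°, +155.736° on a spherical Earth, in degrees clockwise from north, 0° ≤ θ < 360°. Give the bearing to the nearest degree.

Δλ = 155.736 − -145.908 = 301.644°; wrapped into (−180°, 180°]: -58.356°.
θ = atan2( sin Δλ · cos φ₂ , cos φ₁ · sin φ₂ − sin φ₁ · cos φ₂ · cos Δλ )
  = atan2(-0.69354, 0.62993) = -47.752° → normalised to [0°, 360°): 312.248°.

312°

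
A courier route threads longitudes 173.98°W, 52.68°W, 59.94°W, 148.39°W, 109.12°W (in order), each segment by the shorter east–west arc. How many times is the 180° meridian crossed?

Leg 1: -173.98° → -52.68°, shortest Δλ = 121.3° (east) — does not cross 180°.
Leg 2: -52.68° → -59.94°, shortest Δλ = -7.26° (west) — does not cross 180°.
Leg 3: -59.94° → -148.39°, shortest Δλ = -88.45° (west) — does not cross 180°.
Leg 4: -148.39° → -109.12°, shortest Δλ = 39.27° (east) — does not cross 180°.
Total crossings: 0.

0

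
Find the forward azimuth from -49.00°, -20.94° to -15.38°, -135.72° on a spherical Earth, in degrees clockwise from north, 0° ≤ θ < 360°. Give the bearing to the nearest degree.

241°

Δλ = -135.72 − -20.94 = -114.78°.
θ = atan2( sin Δλ · cos φ₂ , cos φ₁ · sin φ₂ − sin φ₁ · cos φ₂ · cos Δλ )
  = atan2(-0.87541, -0.47900) = -118.686° → normalised to [0°, 360°): 241.314°.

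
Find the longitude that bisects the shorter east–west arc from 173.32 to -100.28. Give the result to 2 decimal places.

Signed shortest Δλ from +173.32° to -100.28° is +86.40°.
Midpoint longitude = +173.32° + (+86.40°)/2 = +173.32° + 43.20° = +216.52°.
Normalise into (−180°, 180°]: -143.48°.
(The naïve average (+173.32 + -100.28)/2 = 36.52° is on the wrong side of the globe.)

-143.48°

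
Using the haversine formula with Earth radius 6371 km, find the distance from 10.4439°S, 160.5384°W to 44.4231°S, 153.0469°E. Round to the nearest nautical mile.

Δλ = 153.0469 − -160.5384 = 313.5853°; wrapped into (−180°, 180°]: -46.4147°.
Δφ = -44.4231 − -10.4439 = -33.9792°.
a = sin²(Δφ/2) + cos φ₁ · cos φ₂ · sin²(Δλ/2) = 0.194444.
c = 2·atan2(√a, √(1−a)) = 0.91333 rad → d = 6371·c ≈ 5818.84 km ≈ 3141.92 nmi.

3142 nmi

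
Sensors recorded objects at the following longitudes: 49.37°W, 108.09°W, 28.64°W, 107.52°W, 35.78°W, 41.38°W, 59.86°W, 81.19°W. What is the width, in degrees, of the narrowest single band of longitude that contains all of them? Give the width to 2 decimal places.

79.45°

Sort the longitudes: -108.09°, -107.52°, -81.19°, -59.86°, -49.37°, -41.38°, -35.78°, -28.64°.
Eastward gaps between consecutive values (wrapping around): 0.57°, 26.33°, 21.33°, 10.49°, 7.99°, 5.60°, 7.14°, 280.55°.
Largest gap = 280.55° ⇒ minimal covering band is its complement: 360° − 280.55° = 79.45°.
Band runs from -108.09° eastward to -28.64°.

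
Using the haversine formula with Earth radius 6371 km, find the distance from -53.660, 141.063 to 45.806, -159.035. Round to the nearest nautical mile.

Δλ = -159.035 − 141.063 = -300.098°; wrapped into (−180°, 180°]: 59.902°.
Δφ = 45.806 − -53.660 = 99.466°.
a = sin²(Δφ/2) + cos φ₁ · cos φ₂ · sin²(Δλ/2) = 0.685195.
c = 2·atan2(√a, √(1−a)) = 1.95023 rad → d = 6371·c ≈ 12424.88 km ≈ 6708.90 nmi.

6709 nmi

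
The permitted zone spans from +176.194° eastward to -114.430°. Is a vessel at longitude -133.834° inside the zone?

Yes

Band width going east from +176.194° to -114.430°: ((-114.430 − 176.194) mod 360) = 69.376°.
Offset of -133.834° east of the west edge: ((-133.834 − 176.194) mod 360) = 49.972°.
49.972° ≤ 69.376° ⇒ inside.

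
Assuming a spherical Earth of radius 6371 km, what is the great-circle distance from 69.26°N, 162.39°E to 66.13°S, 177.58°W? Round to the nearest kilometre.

15134 km

Δλ = -177.58 − 162.39 = -339.97°; wrapped into (−180°, 180°]: 20.03°.
Δφ = -66.13 − 69.26 = -135.39°.
a = sin²(Δφ/2) + cos φ₁ · cos φ₂ · sin²(Δλ/2) = 0.860286.
c = 2·atan2(√a, √(1−a)) = 2.37542 rad → d = 6371·c ≈ 15133.82 km.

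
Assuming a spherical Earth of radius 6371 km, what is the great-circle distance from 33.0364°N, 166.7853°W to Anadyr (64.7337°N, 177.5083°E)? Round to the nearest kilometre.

Δλ = 177.5083 − -166.7853 = 344.2936°; wrapped into (−180°, 180°]: -15.7064°.
Δφ = 64.7337 − 33.0364 = 31.6973°.
a = sin²(Δφ/2) + cos φ₁ · cos φ₂ · sin²(Δλ/2) = 0.081262.
c = 2·atan2(√a, √(1−a)) = 0.57815 rad → d = 6371·c ≈ 3683.39 km.

3683 km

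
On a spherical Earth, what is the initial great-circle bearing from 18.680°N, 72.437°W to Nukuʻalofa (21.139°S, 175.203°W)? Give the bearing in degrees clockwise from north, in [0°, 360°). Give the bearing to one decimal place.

Δλ = -175.203 − -72.437 = -102.766°.
θ = atan2( sin Δλ · cos φ₂ , cos φ₁ · sin φ₂ − sin φ₁ · cos φ₂ · cos Δλ )
  = atan2(-0.90965, -0.27562) = -106.857° → normalised to [0°, 360°): 253.143°.

253.1°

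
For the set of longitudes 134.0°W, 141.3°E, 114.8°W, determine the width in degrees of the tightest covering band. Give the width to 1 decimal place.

Sort the longitudes: -134.0°, -114.8°, +141.3°.
Eastward gaps between consecutive values (wrapping around): 19.2°, 256.1°, 84.7°.
Largest gap = 256.1° ⇒ minimal covering band is its complement: 360° − 256.1° = 103.9°.
Band runs from +141.3° eastward to -114.8°, crossing the antimeridian.

103.9°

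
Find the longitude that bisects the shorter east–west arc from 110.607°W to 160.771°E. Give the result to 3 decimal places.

154.918°W

Signed shortest Δλ from -110.607° to +160.771° is -88.622°.
Midpoint longitude = -110.607° + (-88.622°)/2 = -110.607° − 44.311° = -154.918°.
(The naïve average (-110.607 + +160.771)/2 = 25.082° is on the wrong side of the globe.)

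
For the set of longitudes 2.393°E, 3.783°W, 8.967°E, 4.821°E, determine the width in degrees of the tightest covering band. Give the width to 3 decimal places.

12.750°

Sort the longitudes: -3.783°, +2.393°, +4.821°, +8.967°.
Eastward gaps between consecutive values (wrapping around): 6.176°, 2.428°, 4.146°, 347.250°.
Largest gap = 347.250° ⇒ minimal covering band is its complement: 360° − 347.250° = 12.750°.
Band runs from -3.783° eastward to +8.967°.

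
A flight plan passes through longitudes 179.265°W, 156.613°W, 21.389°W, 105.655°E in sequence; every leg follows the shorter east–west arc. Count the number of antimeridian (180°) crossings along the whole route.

Leg 1: -179.265° → -156.613°, shortest Δλ = 22.652° (east) — does not cross 180°.
Leg 2: -156.613° → -21.389°, shortest Δλ = 135.224° (east) — does not cross 180°.
Leg 3: -21.389° → +105.655°, shortest Δλ = 127.044° (east) — does not cross 180°.
Total crossings: 0.

0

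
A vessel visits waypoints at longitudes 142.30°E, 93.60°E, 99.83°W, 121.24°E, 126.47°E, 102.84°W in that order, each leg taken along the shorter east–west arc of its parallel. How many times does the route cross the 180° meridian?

Leg 1: +142.30° → +93.60°, shortest Δλ = -48.7° (west) — does not cross 180°.
Leg 2: +93.60° → -99.83°, shortest Δλ = 166.57° (east) — crosses 180°.
Leg 3: -99.83° → +121.24°, shortest Δλ = -138.93° (west) — crosses 180°.
Leg 4: +121.24° → +126.47°, shortest Δλ = 5.23° (east) — does not cross 180°.
Leg 5: +126.47° → -102.84°, shortest Δλ = 130.69° (east) — crosses 180°.
Total crossings: 3.

3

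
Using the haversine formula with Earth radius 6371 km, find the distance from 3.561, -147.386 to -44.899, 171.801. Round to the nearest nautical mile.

3637 nmi

Δλ = 171.801 − -147.386 = 319.187°; wrapped into (−180°, 180°]: -40.813°.
Δφ = -44.899 − 3.561 = -48.460°.
a = sin²(Δφ/2) + cos φ₁ · cos φ₂ · sin²(Δλ/2) = 0.254381.
c = 2·atan2(√a, √(1−a)) = 1.05729 rad → d = 6371·c ≈ 6735.97 km ≈ 3637.13 nmi.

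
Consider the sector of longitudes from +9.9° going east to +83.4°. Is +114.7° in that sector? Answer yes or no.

Band width going east from +9.9° to +83.4°: ((83.4 − 9.9) mod 360) = 73.5°.
Offset of +114.7° east of the west edge: ((114.7 − 9.9) mod 360) = 104.8°.
104.8° > 73.5° ⇒ outside.

No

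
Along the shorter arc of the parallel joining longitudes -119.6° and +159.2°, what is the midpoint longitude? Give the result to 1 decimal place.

Signed shortest Δλ from -119.6° to +159.2° is -81.2°.
Midpoint longitude = -119.6° + (-81.2°)/2 = -119.6° − 40.6° = -160.2°.
(The naïve average (-119.6 + +159.2)/2 = 19.8° is on the wrong side of the globe.)

-160.2°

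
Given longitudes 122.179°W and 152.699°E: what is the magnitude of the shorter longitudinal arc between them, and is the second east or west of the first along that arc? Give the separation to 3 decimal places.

Raw difference: 152.699 − -122.179 = 274.878°.
Normalise into (−180°, 180°]: 274.878° − 360° = -85.122°.
Negative ⇒ the second point lies to the west; separation 85.122°.

85.122° west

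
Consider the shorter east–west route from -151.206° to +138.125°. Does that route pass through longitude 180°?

Naïve |138.125 − -151.206| = 289.331° > 180°, so the shorter arc goes the other way round — across 180°.
Signed shortest Δλ = ((138.125 − -151.206 + 180) mod 360) − 180 = -70.669°.
Going west by 70.669° from -151.206° passes through 180° before reaching +138.125°.

Yes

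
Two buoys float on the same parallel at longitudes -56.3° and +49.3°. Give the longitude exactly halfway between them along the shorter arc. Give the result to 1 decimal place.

-3.5°

Signed shortest Δλ from -56.3° to +49.3° is +105.6°.
Midpoint longitude = -56.3° + (+105.6°)/2 = -56.3° + 52.8° = -3.5°.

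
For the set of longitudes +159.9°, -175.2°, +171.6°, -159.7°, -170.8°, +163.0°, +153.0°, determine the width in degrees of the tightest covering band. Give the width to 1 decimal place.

Sort the longitudes: -175.2°, -170.8°, -159.7°, +153.0°, +159.9°, +163.0°, +171.6°.
Eastward gaps between consecutive values (wrapping around): 4.4°, 11.1°, 312.7°, 6.9°, 3.1°, 8.6°, 13.2°.
Largest gap = 312.7° ⇒ minimal covering band is its complement: 360° − 312.7° = 47.3°.
Band runs from +153.0° eastward to -159.7°, crossing the antimeridian.

47.3°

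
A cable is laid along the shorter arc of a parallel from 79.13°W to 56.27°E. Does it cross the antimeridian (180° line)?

Signed shortest Δλ = ((56.27 − -79.13 + 180) mod 360) − 180 = 135.4°.
Going east by 135.4° from -79.13° reaches +56.27° without touching 180°.

No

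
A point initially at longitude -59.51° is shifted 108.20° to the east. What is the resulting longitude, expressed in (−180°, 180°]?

Start at -59.51°; shift +108.20° → +48.69°.
+48.69° already lies in (−180°, 180°].

+48.69°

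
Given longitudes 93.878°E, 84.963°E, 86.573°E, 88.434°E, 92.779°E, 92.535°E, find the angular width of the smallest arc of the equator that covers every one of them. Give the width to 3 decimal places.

8.915°

Sort the longitudes: +84.963°, +86.573°, +88.434°, +92.535°, +92.779°, +93.878°.
Eastward gaps between consecutive values (wrapping around): 1.610°, 1.861°, 4.101°, 0.244°, 1.099°, 351.085°.
Largest gap = 351.085° ⇒ minimal covering band is its complement: 360° − 351.085° = 8.915°.
Band runs from +84.963° eastward to +93.878°.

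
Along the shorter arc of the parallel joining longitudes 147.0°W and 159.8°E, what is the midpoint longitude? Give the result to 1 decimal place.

173.6°W

Signed shortest Δλ from -147.0° to +159.8° is -53.2°.
Midpoint longitude = -147.0° + (-53.2°)/2 = -147.0° − 26.6° = -173.6°.
(The naïve average (-147.0 + +159.8)/2 = 6.4° is on the wrong side of the globe.)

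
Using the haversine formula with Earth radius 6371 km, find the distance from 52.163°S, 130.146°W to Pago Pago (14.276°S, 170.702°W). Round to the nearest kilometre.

5530 km

Δλ = -170.702 − -130.146 = -40.556°.
Δφ = -14.276 − -52.163 = 37.887°.
a = sin²(Δφ/2) + cos φ₁ · cos φ₂ · sin²(Δλ/2) = 0.176793.
c = 2·atan2(√a, √(1−a)) = 0.86792 rad → d = 6371·c ≈ 5529.53 km.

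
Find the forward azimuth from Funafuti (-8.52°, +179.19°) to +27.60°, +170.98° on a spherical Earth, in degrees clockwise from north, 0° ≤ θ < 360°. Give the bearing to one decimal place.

347.9°

Δλ = 170.98 − 179.19 = -8.21°.
θ = atan2( sin Δλ · cos φ₂ , cos φ₁ · sin φ₂ − sin φ₁ · cos φ₂ · cos Δλ )
  = atan2(-0.12655, 0.58813) = -12.143° → normalised to [0°, 360°): 347.857°.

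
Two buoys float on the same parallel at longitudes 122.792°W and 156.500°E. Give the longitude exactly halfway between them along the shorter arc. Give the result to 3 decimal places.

Signed shortest Δλ from -122.792° to +156.500° is -80.708°.
Midpoint longitude = -122.792° + (-80.708°)/2 = -122.792° − 40.354° = -163.146°.
(The naïve average (-122.792 + +156.500)/2 = 16.854° is on the wrong side of the globe.)

163.146°W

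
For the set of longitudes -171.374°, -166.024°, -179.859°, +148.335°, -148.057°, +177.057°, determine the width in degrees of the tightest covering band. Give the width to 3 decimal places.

63.608°

Sort the longitudes: -179.859°, -171.374°, -166.024°, -148.057°, +148.335°, +177.057°.
Eastward gaps between consecutive values (wrapping around): 8.485°, 5.350°, 17.967°, 296.392°, 28.722°, 3.084°.
Largest gap = 296.392° ⇒ minimal covering band is its complement: 360° − 296.392° = 63.608°.
Band runs from +148.335° eastward to -148.057°, crossing the antimeridian.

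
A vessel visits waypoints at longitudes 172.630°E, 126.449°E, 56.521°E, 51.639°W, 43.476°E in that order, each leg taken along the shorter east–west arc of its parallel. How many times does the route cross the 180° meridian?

0

Leg 1: +172.630° → +126.449°, shortest Δλ = -46.181° (west) — does not cross 180°.
Leg 2: +126.449° → +56.521°, shortest Δλ = -69.928° (west) — does not cross 180°.
Leg 3: +56.521° → -51.639°, shortest Δλ = -108.16° (west) — does not cross 180°.
Leg 4: -51.639° → +43.476°, shortest Δλ = 95.115° (east) — does not cross 180°.
Total crossings: 0.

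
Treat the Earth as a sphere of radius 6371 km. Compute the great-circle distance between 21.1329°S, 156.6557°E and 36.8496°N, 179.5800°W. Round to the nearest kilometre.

Δλ = -179.5800 − 156.6557 = -336.2357°; wrapped into (−180°, 180°]: 23.7643°.
Δφ = 36.8496 − -21.1329 = 57.9825°.
a = sin²(Δφ/2) + cos φ₁ · cos φ₂ · sin²(Δλ/2) = 0.266554.
c = 2·atan2(√a, √(1−a)) = 1.08502 rad → d = 6371·c ≈ 6912.68 km.

6913 km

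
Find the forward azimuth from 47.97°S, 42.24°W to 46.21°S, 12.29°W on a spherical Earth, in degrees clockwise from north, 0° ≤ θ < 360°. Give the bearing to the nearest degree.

96°

Δλ = -12.29 − -42.24 = 29.95°.
θ = atan2( sin Δλ · cos φ₂ , cos φ₁ · sin φ₂ − sin φ₁ · cos φ₂ · cos Δλ )
  = atan2(0.34549, -0.03793) = 96.265° → normalised to [0°, 360°): 96.265°.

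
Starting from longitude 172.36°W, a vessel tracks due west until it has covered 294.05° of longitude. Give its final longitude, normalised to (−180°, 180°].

Start at -172.36°; shift −294.05° → -466.41°.
-466.41° lies outside (−180°, 180°]; add 360° → -106.41°.

106.41°W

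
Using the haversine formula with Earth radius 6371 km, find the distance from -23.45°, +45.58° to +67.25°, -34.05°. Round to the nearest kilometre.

Δλ = -34.05 − 45.58 = -79.63°.
Δφ = 67.25 − -23.45 = 90.70°.
a = sin²(Δφ/2) + cos φ₁ · cos φ₂ · sin²(Δλ/2) = 0.651564.
c = 2·atan2(√a, √(1−a)) = 1.87877 rad → d = 6371·c ≈ 11969.64 km.

11970 km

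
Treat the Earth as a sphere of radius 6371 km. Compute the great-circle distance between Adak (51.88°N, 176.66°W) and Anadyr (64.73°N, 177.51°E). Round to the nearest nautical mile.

Δλ = 177.51 − -176.66 = 354.17°; wrapped into (−180°, 180°]: -5.83°.
Δφ = 64.73 − 51.88 = 12.85°.
a = sin²(Δφ/2) + cos φ₁ · cos φ₂ · sin²(Δλ/2) = 0.013204.
c = 2·atan2(√a, √(1−a)) = 0.23032 rad → d = 6371·c ≈ 1467.39 km ≈ 792.33 nmi.

792 nmi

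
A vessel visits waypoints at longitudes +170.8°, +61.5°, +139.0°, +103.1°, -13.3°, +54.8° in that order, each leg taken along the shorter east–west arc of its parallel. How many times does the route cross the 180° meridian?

0

Leg 1: +170.8° → +61.5°, shortest Δλ = -109.3° (west) — does not cross 180°.
Leg 2: +61.5° → +139.0°, shortest Δλ = 77.5° (east) — does not cross 180°.
Leg 3: +139.0° → +103.1°, shortest Δλ = -35.9° (west) — does not cross 180°.
Leg 4: +103.1° → -13.3°, shortest Δλ = -116.4° (west) — does not cross 180°.
Leg 5: -13.3° → +54.8°, shortest Δλ = 68.1° (east) — does not cross 180°.
Total crossings: 0.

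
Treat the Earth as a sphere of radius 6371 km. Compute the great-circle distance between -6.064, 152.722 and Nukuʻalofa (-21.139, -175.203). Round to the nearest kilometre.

Δλ = -175.203 − 152.722 = -327.925°; wrapped into (−180°, 180°]: 32.075°.
Δφ = -21.139 − -6.064 = -15.075°.
a = sin²(Δφ/2) + cos φ₁ · cos φ₂ · sin²(Δλ/2) = 0.087996.
c = 2·atan2(√a, √(1−a)) = 0.60235 rad → d = 6371·c ≈ 3837.55 km.

3838 km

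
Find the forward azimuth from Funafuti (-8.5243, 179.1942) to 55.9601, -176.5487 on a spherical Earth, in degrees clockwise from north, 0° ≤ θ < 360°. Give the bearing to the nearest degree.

Δλ = -176.5487 − 179.1942 = -355.7429°; wrapped into (−180°, 180°]: 4.2571°.
θ = atan2( sin Δλ · cos φ₂ , cos φ₁ · sin φ₂ − sin φ₁ · cos φ₂ · cos Δλ )
  = atan2(0.04155, 0.90224) = 2.637° → normalised to [0°, 360°): 2.637°.

3°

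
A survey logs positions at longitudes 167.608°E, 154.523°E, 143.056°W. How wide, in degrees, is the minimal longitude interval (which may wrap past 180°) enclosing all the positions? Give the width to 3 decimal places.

62.421°

Sort the longitudes: -143.056°, +154.523°, +167.608°.
Eastward gaps between consecutive values (wrapping around): 297.579°, 13.085°, 49.336°.
Largest gap = 297.579° ⇒ minimal covering band is its complement: 360° − 297.579° = 62.421°.
Band runs from +154.523° eastward to -143.056°, crossing the antimeridian.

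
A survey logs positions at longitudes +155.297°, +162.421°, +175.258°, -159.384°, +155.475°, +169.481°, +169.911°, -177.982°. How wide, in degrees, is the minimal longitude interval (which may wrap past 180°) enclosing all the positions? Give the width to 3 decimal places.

Sort the longitudes: -177.982°, -159.384°, +155.297°, +155.475°, +162.421°, +169.481°, +169.911°, +175.258°.
Eastward gaps between consecutive values (wrapping around): 18.598°, 314.681°, 0.178°, 6.946°, 7.060°, 0.430°, 5.347°, 6.760°.
Largest gap = 314.681° ⇒ minimal covering band is its complement: 360° − 314.681° = 45.319°.
Band runs from +155.297° eastward to -159.384°, crossing the antimeridian.

45.319°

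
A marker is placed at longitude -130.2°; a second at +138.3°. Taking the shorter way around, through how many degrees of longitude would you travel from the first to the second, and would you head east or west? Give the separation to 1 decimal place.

Raw difference: 138.3 − -130.2 = 268.5°.
Normalise into (−180°, 180°]: 268.5° − 360° = -91.5°.
Negative ⇒ the second point lies to the west; separation 91.5°.

91.5° west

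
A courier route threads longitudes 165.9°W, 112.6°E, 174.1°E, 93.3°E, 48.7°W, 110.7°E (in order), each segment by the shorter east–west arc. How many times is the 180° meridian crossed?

1

Leg 1: -165.9° → +112.6°, shortest Δλ = -81.5° (west) — crosses 180°.
Leg 2: +112.6° → +174.1°, shortest Δλ = 61.5° (east) — does not cross 180°.
Leg 3: +174.1° → +93.3°, shortest Δλ = -80.8° (west) — does not cross 180°.
Leg 4: +93.3° → -48.7°, shortest Δλ = -142.0° (west) — does not cross 180°.
Leg 5: -48.7° → +110.7°, shortest Δλ = 159.4° (east) — does not cross 180°.
Total crossings: 1.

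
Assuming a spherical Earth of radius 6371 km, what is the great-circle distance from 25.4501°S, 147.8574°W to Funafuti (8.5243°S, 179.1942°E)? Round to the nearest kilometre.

3959 km

Δλ = 179.1942 − -147.8574 = 327.0516°; wrapped into (−180°, 180°]: -32.9484°.
Δφ = -8.5243 − -25.4501 = 16.9258°.
a = sin²(Δφ/2) + cos φ₁ · cos φ₂ · sin²(Δλ/2) = 0.093472.
c = 2·atan2(√a, √(1−a)) = 0.62141 rad → d = 6371·c ≈ 3959.03 km.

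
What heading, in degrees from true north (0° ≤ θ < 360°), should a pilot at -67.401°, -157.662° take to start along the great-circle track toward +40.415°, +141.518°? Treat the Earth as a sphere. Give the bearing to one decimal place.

Δλ = 141.518 − -157.662 = 299.180°; wrapped into (−180°, 180°]: -60.820°.
θ = atan2( sin Δλ · cos φ₂ , cos φ₁ · sin φ₂ − sin φ₁ · cos φ₂ · cos Δλ )
  = atan2(-0.66475, 0.59184) = -48.320° → normalised to [0°, 360°): 311.680°.

311.7°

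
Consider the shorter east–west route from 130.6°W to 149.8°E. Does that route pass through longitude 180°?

Naïve |149.8 − -130.6| = 280.4° > 180°, so the shorter arc goes the other way round — across 180°.
Signed shortest Δλ = ((149.8 − -130.6 + 180) mod 360) − 180 = -79.6°.
Going west by 79.6° from -130.6° passes through 180° before reaching +149.8°.

Yes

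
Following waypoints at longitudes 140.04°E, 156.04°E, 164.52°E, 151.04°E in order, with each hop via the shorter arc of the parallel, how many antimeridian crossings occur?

0

Leg 1: +140.04° → +156.04°, shortest Δλ = 16.0° (east) — does not cross 180°.
Leg 2: +156.04° → +164.52°, shortest Δλ = 8.48° (east) — does not cross 180°.
Leg 3: +164.52° → +151.04°, shortest Δλ = -13.48° (west) — does not cross 180°.
Total crossings: 0.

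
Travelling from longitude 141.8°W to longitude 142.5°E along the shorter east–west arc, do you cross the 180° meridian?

Yes

Naïve |142.5 − -141.8| = 284.3° > 180°, so the shorter arc goes the other way round — across 180°.
Signed shortest Δλ = ((142.5 − -141.8 + 180) mod 360) − 180 = -75.7°.
Going west by 75.7° from -141.8° passes through 180° before reaching +142.5°.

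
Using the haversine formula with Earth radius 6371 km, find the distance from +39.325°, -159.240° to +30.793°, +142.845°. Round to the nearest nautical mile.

2843 nmi

Δλ = 142.845 − -159.240 = 302.085°; wrapped into (−180°, 180°]: -57.915°.
Δφ = 30.793 − 39.325 = -8.532°.
a = sin²(Δφ/2) + cos φ₁ · cos φ₂ · sin²(Δλ/2) = 0.161302.
c = 2·atan2(√a, √(1−a)) = 0.82658 rad → d = 6371·c ≈ 5266.14 km ≈ 2843.49 nmi.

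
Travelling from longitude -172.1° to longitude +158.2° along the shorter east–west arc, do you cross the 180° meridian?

Naïve |158.2 − -172.1| = 330.3° > 180°, so the shorter arc goes the other way round — across 180°.
Signed shortest Δλ = ((158.2 − -172.1 + 180) mod 360) − 180 = -29.7°.
Going west by 29.7° from -172.1° passes through 180° before reaching +158.2°.

Yes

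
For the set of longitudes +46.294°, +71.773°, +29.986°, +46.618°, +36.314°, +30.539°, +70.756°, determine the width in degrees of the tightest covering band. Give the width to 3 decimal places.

41.787°

Sort the longitudes: +29.986°, +30.539°, +36.314°, +46.294°, +46.618°, +70.756°, +71.773°.
Eastward gaps between consecutive values (wrapping around): 0.553°, 5.775°, 9.980°, 0.324°, 24.138°, 1.017°, 318.213°.
Largest gap = 318.213° ⇒ minimal covering band is its complement: 360° − 318.213° = 41.787°.
Band runs from +29.986° eastward to +71.773°.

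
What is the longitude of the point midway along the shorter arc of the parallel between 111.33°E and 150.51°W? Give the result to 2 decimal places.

Signed shortest Δλ from +111.33° to -150.51° is +98.16°.
Midpoint longitude = +111.33° + (+98.16°)/2 = +111.33° + 49.08° = +160.41°.
(The naïve average (+111.33 + -150.51)/2 = -19.59° is on the wrong side of the globe.)

160.41°E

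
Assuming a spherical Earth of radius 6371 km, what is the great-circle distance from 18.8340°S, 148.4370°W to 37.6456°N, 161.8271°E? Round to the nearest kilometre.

8152 km

Δλ = 161.8271 − -148.4370 = 310.2641°; wrapped into (−180°, 180°]: -49.7359°.
Δφ = 37.6456 − -18.8340 = 56.4796°.
a = sin²(Δφ/2) + cos φ₁ · cos φ₂ · sin²(Δλ/2) = 0.356412.
c = 2·atan2(√a, √(1−a)) = 1.27952 rad → d = 6371·c ≈ 8151.81 km.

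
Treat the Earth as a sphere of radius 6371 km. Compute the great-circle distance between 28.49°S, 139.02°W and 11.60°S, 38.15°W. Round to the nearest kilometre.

10431 km

Δλ = -38.15 − -139.02 = 100.87°.
Δφ = -11.60 − -28.49 = 16.89°.
a = sin²(Δφ/2) + cos φ₁ · cos φ₂ · sin²(Δλ/2) = 0.533222.
c = 2·atan2(√a, √(1−a)) = 1.63729 rad → d = 6371·c ≈ 10431.17 km.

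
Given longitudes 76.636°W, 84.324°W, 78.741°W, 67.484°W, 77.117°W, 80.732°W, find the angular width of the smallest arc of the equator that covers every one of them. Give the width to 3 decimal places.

Sort the longitudes: -84.324°, -80.732°, -78.741°, -77.117°, -76.636°, -67.484°.
Eastward gaps between consecutive values (wrapping around): 3.592°, 1.991°, 1.624°, 0.481°, 9.152°, 343.160°.
Largest gap = 343.160° ⇒ minimal covering band is its complement: 360° − 343.160° = 16.840°.
Band runs from -84.324° eastward to -67.484°.

16.840°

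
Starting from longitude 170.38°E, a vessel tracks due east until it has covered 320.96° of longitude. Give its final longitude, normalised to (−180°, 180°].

Start at +170.38°; shift +320.96° → +491.34°.
+491.34° lies outside (−180°, 180°]; subtract 360° → +131.34°.

131.34°E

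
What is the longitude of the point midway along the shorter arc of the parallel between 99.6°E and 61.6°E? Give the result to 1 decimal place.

80.6°E

Signed shortest Δλ from +99.6° to +61.6° is -38.0°.
Midpoint longitude = +99.6° + (-38.0°)/2 = +99.6° − 19.0° = +80.6°.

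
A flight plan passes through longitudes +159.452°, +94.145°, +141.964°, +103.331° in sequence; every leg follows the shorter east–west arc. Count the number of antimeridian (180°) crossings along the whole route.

0

Leg 1: +159.452° → +94.145°, shortest Δλ = -65.307° (west) — does not cross 180°.
Leg 2: +94.145° → +141.964°, shortest Δλ = 47.819° (east) — does not cross 180°.
Leg 3: +141.964° → +103.331°, shortest Δλ = -38.633° (west) — does not cross 180°.
Total crossings: 0.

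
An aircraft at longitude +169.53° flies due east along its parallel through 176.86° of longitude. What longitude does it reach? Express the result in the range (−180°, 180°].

Start at +169.53°; shift +176.86° → +346.39°.
+346.39° lies outside (−180°, 180°]; subtract 360° → -13.61°.

-13.61°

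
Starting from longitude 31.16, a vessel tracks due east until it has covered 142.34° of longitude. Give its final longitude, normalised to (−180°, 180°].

Start at +31.16°; shift +142.34° → +173.50°.
+173.50° already lies in (−180°, 180°].

+173.50°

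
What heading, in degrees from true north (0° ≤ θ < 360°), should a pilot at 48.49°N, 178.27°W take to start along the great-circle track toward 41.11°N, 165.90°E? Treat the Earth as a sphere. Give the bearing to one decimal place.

242.5°

Δλ = 165.90 − -178.27 = 344.17°; wrapped into (−180°, 180°]: -15.83°.
θ = atan2( sin Δλ · cos φ₂ , cos φ₁ · sin φ₂ − sin φ₁ · cos φ₂ · cos Δλ )
  = atan2(-0.20553, -0.10705) = -117.513° → normalised to [0°, 360°): 242.487°.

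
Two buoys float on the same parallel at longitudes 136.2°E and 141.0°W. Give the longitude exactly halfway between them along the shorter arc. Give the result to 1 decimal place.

177.6°E

Signed shortest Δλ from +136.2° to -141.0° is +82.8°.
Midpoint longitude = +136.2° + (+82.8°)/2 = +136.2° + 41.4° = +177.6°.
(The naïve average (+136.2 + -141.0)/2 = -2.4° is on the wrong side of the globe.)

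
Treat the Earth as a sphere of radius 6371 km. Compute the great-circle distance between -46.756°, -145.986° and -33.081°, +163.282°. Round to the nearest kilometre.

Δλ = 163.282 − -145.986 = 309.268°; wrapped into (−180°, 180°]: -50.732°.
Δφ = -33.081 − -46.756 = 13.675°.
a = sin²(Δφ/2) + cos φ₁ · cos φ₂ · sin²(Δλ/2) = 0.119527.
c = 2·atan2(√a, √(1−a)) = 0.70603 rad → d = 6371·c ≈ 4498.09 km.

4498 km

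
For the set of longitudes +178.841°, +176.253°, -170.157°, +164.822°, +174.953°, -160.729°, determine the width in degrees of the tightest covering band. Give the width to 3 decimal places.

34.449°

Sort the longitudes: -170.157°, -160.729°, +164.822°, +174.953°, +176.253°, +178.841°.
Eastward gaps between consecutive values (wrapping around): 9.428°, 325.551°, 10.131°, 1.300°, 2.588°, 11.002°.
Largest gap = 325.551° ⇒ minimal covering band is its complement: 360° − 325.551° = 34.449°.
Band runs from +164.822° eastward to -160.729°, crossing the antimeridian.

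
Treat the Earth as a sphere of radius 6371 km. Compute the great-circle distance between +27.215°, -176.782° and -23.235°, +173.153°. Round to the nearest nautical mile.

3085 nmi

Δλ = 173.153 − -176.782 = 349.935°; wrapped into (−180°, 180°]: -10.065°.
Δφ = -23.235 − 27.215 = -50.450°.
a = sin²(Δφ/2) + cos φ₁ · cos φ₂ · sin²(Δλ/2) = 0.187912.
c = 2·atan2(√a, √(1−a)) = 0.89672 rad → d = 6371·c ≈ 5713.01 km ≈ 3084.78 nmi.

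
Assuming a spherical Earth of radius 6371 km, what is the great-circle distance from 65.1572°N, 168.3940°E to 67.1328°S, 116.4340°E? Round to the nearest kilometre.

Δλ = 116.4340 − 168.3940 = -51.9600°.
Δφ = -67.1328 − 65.1572 = -132.2900°.
a = sin²(Δφ/2) + cos φ₁ · cos φ₂ · sin²(Δλ/2) = 0.867771.
c = 2·atan2(√a, √(1−a)) = 2.39726 rad → d = 6371·c ≈ 15272.95 km.

15273 km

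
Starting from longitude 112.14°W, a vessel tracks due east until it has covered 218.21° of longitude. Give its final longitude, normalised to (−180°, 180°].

106.07°E

Start at -112.14°; shift +218.21° → +106.07°.
+106.07° already lies in (−180°, 180°].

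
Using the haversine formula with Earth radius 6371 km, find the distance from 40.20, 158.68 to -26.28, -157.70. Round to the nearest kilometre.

Δλ = -157.70 − 158.68 = -316.38°; wrapped into (−180°, 180°]: 43.62°.
Δφ = -26.28 − 40.20 = -66.48°.
a = sin²(Δφ/2) + cos φ₁ · cos φ₂ · sin²(Δλ/2) = 0.394998.
c = 2·atan2(√a, √(1−a)) = 1.35922 rad → d = 6371·c ≈ 8659.58 km.

8660 km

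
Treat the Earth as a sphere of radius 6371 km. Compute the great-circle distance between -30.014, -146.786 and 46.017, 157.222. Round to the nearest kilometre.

10158 km

Δλ = 157.222 − -146.786 = 304.008°; wrapped into (−180°, 180°]: -55.992°.
Δφ = 46.017 − -30.014 = 76.031°.
a = sin²(Δφ/2) + cos φ₁ · cos φ₂ · sin²(Δλ/2) = 0.511800.
c = 2·atan2(√a, √(1−a)) = 1.59440 rad → d = 6371·c ≈ 10157.92 km.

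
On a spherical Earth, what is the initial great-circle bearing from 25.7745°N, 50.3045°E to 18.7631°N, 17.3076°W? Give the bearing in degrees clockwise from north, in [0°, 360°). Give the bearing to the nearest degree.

Δλ = -17.3076 − 50.3045 = -67.6121°.
θ = atan2( sin Δλ · cos φ₂ , cos φ₁ · sin φ₂ − sin φ₁ · cos φ₂ · cos Δλ )
  = atan2(-0.87549, 0.13284) = -81.372° → normalised to [0°, 360°): 278.628°.

279°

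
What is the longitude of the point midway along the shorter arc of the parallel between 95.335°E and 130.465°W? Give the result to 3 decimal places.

162.435°E

Signed shortest Δλ from +95.335° to -130.465° is +134.200°.
Midpoint longitude = +95.335° + (+134.200°)/2 = +95.335° + 67.100° = +162.435°.
(The naïve average (+95.335 + -130.465)/2 = -17.565° is on the wrong side of the globe.)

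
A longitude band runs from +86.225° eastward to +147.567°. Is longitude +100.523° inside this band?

Band width going east from +86.225° to +147.567°: ((147.567 − 86.225) mod 360) = 61.342°.
Offset of +100.523° east of the west edge: ((100.523 − 86.225) mod 360) = 14.298°.
14.298° ≤ 61.342° ⇒ inside.

Yes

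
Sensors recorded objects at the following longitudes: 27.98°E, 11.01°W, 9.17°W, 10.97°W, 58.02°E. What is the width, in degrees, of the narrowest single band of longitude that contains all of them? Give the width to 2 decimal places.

69.03°

Sort the longitudes: -11.01°, -10.97°, -9.17°, +27.98°, +58.02°.
Eastward gaps between consecutive values (wrapping around): 0.04°, 1.80°, 37.15°, 30.04°, 290.97°.
Largest gap = 290.97° ⇒ minimal covering band is its complement: 360° − 290.97° = 69.03°.
Band runs from -11.01° eastward to +58.02°.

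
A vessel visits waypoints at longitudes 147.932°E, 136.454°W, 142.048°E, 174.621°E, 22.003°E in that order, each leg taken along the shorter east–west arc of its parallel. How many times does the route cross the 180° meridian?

2

Leg 1: +147.932° → -136.454°, shortest Δλ = 75.614° (east) — crosses 180°.
Leg 2: -136.454° → +142.048°, shortest Δλ = -81.498° (west) — crosses 180°.
Leg 3: +142.048° → +174.621°, shortest Δλ = 32.573° (east) — does not cross 180°.
Leg 4: +174.621° → +22.003°, shortest Δλ = -152.618° (west) — does not cross 180°.
Total crossings: 2.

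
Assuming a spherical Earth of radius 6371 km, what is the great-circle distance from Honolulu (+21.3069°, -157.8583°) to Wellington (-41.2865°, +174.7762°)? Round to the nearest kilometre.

Δλ = 174.7762 − -157.8583 = 332.6345°; wrapped into (−180°, 180°]: -27.3655°.
Δφ = -41.2865 − 21.3069 = -62.5934°.
a = sin²(Δφ/2) + cos φ₁ · cos φ₂ · sin²(Δλ/2) = 0.309020.
c = 2·atan2(√a, √(1−a)) = 1.17888 rad → d = 6371·c ≈ 7510.64 km.

7511 km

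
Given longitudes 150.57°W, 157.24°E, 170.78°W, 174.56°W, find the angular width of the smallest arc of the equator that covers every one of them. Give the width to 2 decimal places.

Sort the longitudes: -174.56°, -170.78°, -150.57°, +157.24°.
Eastward gaps between consecutive values (wrapping around): 3.78°, 20.21°, 307.81°, 28.20°.
Largest gap = 307.81° ⇒ minimal covering band is its complement: 360° − 307.81° = 52.19°.
Band runs from +157.24° eastward to -150.57°, crossing the antimeridian.

52.19°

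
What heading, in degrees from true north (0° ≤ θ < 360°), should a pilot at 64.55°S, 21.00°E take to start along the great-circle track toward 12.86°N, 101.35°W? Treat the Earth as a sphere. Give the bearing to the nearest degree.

245°

Δλ = -101.35 − 21.00 = -122.35°.
θ = atan2( sin Δλ · cos φ₂ , cos φ₁ · sin φ₂ − sin φ₁ · cos φ₂ · cos Δλ )
  = atan2(-0.82361, -0.37540) = -114.504° → normalised to [0°, 360°): 245.496°.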